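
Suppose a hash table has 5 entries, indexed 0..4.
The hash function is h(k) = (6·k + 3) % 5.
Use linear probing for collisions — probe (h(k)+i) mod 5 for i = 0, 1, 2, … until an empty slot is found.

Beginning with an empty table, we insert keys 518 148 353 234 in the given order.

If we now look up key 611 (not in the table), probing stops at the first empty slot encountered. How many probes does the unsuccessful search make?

2

518 hashes to 1; slot 1 is free → place at 1.
148 hashes to 1; 1 taken → place at 2.
353 hashes to 1; 1,2 taken → place at 3.
234 hashes to 2; 2,3 taken → place at 4.
Table: [—, 518, 148, 353, 234]
Lookup 611: h=4, probe 4,0 → slot 0 empty, not found.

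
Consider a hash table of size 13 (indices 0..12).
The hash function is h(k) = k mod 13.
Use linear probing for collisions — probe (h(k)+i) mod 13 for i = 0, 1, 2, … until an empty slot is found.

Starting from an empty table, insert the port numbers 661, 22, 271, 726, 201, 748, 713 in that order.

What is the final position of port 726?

Insert 661: h=11, slot 11 empty -> index 11.
Insert 22: h=9, slot 9 empty -> index 9.
Insert 271: h=11, slot 11 occupied -> index 12.
Insert 726: h=11, slots 11,12 occupied -> index 0.
Insert 201: h=6, slot 6 empty -> index 6.
Insert 748: h=7, slot 7 empty -> index 7.
Insert 713: h=11, slots 11,12,0 occupied -> index 1.
Table: [726, 713, —, —, —, —, 201, 748, —, 22, —, 661, 271]

0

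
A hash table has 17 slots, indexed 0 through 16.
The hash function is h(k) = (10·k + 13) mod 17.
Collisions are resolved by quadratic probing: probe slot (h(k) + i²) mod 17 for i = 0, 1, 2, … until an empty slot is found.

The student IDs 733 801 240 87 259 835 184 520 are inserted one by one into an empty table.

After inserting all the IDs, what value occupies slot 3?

733: h=16 → slot 16
801: h=16, probe 16,0 → slot 0
240: h=16, probe 16,0,3 → slot 3
87: h=16, probe 16,0,3,8 → slot 8
259: h=2 → slot 2
835: h=16, probe 16,0,3,8,15 → slot 15
184: h=0, probe 0,1 → slot 1
520: h=11 → slot 11
Table: [801, 184, 259, 240, _, _, _, _, 87, _, _, 520, _, _, _, 835, 733]

240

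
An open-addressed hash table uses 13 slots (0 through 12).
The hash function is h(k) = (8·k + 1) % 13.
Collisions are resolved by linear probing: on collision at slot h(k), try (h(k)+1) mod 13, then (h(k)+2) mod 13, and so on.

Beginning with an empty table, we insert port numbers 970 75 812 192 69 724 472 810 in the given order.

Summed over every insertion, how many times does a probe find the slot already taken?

7

970: h=0 => slot 0
75: h=3 => slot 3
812: h=10 => slot 10
192: h=3, probe 3,4 => slot 4
69: h=7 => slot 7
724: h=8 => slot 8
472: h=7, probe 7,8,9 => slot 9
810: h=7, probe 7,8,9,10,11 => slot 11
Table: [970, ∅, ∅, 75, 192, ∅, ∅, 69, 724, 472, 812, 810, ∅]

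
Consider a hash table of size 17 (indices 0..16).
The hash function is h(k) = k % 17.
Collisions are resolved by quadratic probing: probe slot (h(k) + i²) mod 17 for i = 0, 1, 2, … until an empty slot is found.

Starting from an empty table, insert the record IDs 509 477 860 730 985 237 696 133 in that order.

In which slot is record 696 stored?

15

509: h=16 => slot 16
477: h=1 => slot 1
860: h=10 => slot 10
730: h=16, probe 16,0 => slot 0
985: h=16, probe 16,0,3 => slot 3
237: h=16, probe 16,0,3,8 => slot 8
696: h=16, probe 16,0,3,8,15 => slot 15
133: h=14 => slot 14
Table: [730, 477, ., 985, ., ., ., ., 237, ., 860, ., ., ., 133, 696, 509]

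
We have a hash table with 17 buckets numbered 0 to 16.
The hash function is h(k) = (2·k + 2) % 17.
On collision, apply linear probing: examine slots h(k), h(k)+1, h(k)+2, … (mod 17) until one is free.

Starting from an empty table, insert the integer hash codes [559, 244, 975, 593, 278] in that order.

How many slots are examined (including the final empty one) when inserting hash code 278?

5

559 hashes to 15; slot 15 is free -> place at 15.
244 hashes to 14; slot 14 is free -> place at 14.
975 hashes to 14; 14,15 taken -> place at 16.
593 hashes to 15; 15,16 taken -> place at 0.
278 hashes to 14; 14,15,16,0 taken -> place at 1.
Table: [593, 278, _, _, _, _, _, _, _, _, _, _, _, _, 244, 559, 975]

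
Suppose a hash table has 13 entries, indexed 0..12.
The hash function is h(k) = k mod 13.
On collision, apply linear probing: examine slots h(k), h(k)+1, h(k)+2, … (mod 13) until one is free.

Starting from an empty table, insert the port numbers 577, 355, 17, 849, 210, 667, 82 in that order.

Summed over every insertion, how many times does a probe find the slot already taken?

577: h=5 => slot 5
355: h=4 => slot 4
17: h=4, probe 4,5,6 => slot 6
849: h=4, probe 4,5,6,7 => slot 7
210: h=2 => slot 2
667: h=4, probe 4,5,6,7,8 => slot 8
82: h=4, probe 4,5,6,7,8,9 => slot 9
Table: [-, -, 210, -, 355, 577, 17, 849, 667, 82, -, -, -]

14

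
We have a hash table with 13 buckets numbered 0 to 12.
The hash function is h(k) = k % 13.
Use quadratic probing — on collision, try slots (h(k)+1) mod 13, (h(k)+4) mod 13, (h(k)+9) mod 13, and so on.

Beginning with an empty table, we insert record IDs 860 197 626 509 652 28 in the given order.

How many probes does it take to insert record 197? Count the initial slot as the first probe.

2

860: h=2 => slot 2
197: h=2, probe 2,3 => slot 3
626: h=2, probe 2,3,6 => slot 6
509: h=2, probe 2,3,6,11 => slot 11
652: h=2, probe 2,3,6,11,5 => slot 5
28: h=2, probe 2,3,6,11,5,1 => slot 1
Table: [., 28, 860, 197, ., 652, 626, ., ., ., ., 509, .]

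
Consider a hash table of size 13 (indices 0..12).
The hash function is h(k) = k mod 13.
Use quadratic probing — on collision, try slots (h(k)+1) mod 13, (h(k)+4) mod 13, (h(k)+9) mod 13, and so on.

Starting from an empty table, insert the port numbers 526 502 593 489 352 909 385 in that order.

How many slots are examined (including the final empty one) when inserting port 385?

526 hashes to 6; slot 6 is free -> place at 6.
502 hashes to 8; slot 8 is free -> place at 8.
593 hashes to 8; 8 taken -> place at 9.
489 hashes to 8; 8,9 taken -> place at 12.
352 hashes to 1; slot 1 is free -> place at 1.
909 hashes to 12; 12 taken -> place at 0.
385 hashes to 8; 8,9,12 taken -> place at 4.
Table: [909, 352, ∅, ∅, 385, ∅, 526, ∅, 502, 593, ∅, ∅, 489]

4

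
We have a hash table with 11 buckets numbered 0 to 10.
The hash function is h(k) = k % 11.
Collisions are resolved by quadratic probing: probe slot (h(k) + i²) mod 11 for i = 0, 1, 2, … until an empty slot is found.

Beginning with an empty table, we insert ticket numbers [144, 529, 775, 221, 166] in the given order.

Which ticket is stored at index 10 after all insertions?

144 hashes to 1; slot 1 is free -> place at 1.
529 hashes to 1; 1 taken -> place at 2.
775 hashes to 5; slot 5 is free -> place at 5.
221 hashes to 1; 1,2,5 taken -> place at 10.
166 hashes to 1; 1,2,5,10 taken -> place at 6.
Table: [—, 144, 529, —, —, 775, 166, —, —, —, 221]

221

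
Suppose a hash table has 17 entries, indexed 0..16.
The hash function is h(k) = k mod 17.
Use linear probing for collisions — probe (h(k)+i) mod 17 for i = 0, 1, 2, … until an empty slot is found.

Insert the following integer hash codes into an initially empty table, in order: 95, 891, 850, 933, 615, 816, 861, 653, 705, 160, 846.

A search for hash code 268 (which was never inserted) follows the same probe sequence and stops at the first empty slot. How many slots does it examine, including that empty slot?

2

Insert 95: h=10, slot 10 empty -> index 10.
Insert 891: h=7, slot 7 empty -> index 7.
Insert 850: h=0, slot 0 empty -> index 0.
Insert 933: h=15, slot 15 empty -> index 15.
Insert 615: h=3, slot 3 empty -> index 3.
Insert 816: h=0, slot 0 occupied -> index 1.
Insert 861: h=11, slot 11 empty -> index 11.
Insert 653: h=7, slot 7 occupied -> index 8.
Insert 705: h=8, slot 8 occupied -> index 9.
Insert 160: h=7, slots 7,8,9,10,11 occupied -> index 12.
Insert 846: h=13, slot 13 empty -> index 13.
Table: [850, 816, ∅, 615, ∅, ∅, ∅, 891, 653, 705, 95, 861, 160, 846, ∅, 933, ∅]
Lookup 268: h=13, probe 13,14 → slot 14 empty, not found.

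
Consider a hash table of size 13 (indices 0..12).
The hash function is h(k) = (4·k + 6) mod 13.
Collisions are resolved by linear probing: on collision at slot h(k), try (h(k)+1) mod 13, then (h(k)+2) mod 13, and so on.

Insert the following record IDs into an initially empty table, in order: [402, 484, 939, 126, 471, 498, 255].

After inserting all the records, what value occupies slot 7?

471

402 hashes to 2; slot 2 is free => place at 2.
484 hashes to 5; slot 5 is free => place at 5.
939 hashes to 5; 5 taken => place at 6.
126 hashes to 3; slot 3 is free => place at 3.
471 hashes to 5; 5,6 taken => place at 7.
498 hashes to 9; slot 9 is free => place at 9.
255 hashes to 12; slot 12 is free => place at 12.
Table: [∅, ∅, 402, 126, ∅, 484, 939, 471, ∅, 498, ∅, ∅, 255]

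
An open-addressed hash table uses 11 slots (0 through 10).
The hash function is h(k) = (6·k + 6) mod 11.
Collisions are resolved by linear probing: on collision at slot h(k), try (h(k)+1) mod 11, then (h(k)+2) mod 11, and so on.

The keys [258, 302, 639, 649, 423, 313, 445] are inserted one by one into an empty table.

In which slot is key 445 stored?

258: h=3 => slot 3
302: h=3, probe 3,4 => slot 4
639: h=1 => slot 1
649: h=6 => slot 6
423: h=3, probe 3,4,5 => slot 5
313: h=3, probe 3,4,5,6,7 => slot 7
445: h=3, probe 3,4,5,6,7,8 => slot 8
Table: [—, 639, —, 258, 302, 423, 649, 313, 445, —, —]

8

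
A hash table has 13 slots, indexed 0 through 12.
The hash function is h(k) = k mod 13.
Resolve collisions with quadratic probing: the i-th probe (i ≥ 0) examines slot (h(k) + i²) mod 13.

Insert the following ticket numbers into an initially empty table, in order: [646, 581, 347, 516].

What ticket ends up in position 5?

516

646 hashes to 9; slot 9 is free => place at 9.
581 hashes to 9; 9 taken => place at 10.
347 hashes to 9; 9,10 taken => place at 0.
516 hashes to 9; 9,10,0 taken => place at 5.
Table: [347, _, _, _, _, 516, _, _, _, 646, 581, _, _]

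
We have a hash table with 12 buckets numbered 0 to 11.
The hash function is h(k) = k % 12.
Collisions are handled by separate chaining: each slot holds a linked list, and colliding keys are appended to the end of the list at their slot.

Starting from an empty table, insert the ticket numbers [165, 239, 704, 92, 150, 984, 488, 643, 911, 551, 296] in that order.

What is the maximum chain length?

165 -> bucket 9
239 -> bucket 11
704 -> bucket 8
92 -> bucket 8 (collision)
150 -> bucket 6
984 -> bucket 0
488 -> bucket 8 (collision)
643 -> bucket 7
911 -> bucket 11 (collision)
551 -> bucket 11 (collision)
296 -> bucket 8 (collision)
Final buckets:
0: 984
1: —
2: —
3: —
4: —
5: —
6: 150
7: 643
8: 704 -> 92 -> 488 -> 296
9: 165
10: —
11: 239 -> 911 -> 551

4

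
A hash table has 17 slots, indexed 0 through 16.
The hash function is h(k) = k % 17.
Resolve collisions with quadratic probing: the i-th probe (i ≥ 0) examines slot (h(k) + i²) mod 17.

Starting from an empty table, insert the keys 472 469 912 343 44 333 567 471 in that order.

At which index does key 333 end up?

2

Insert 472: h=13, slot 13 empty -> index 13.
Insert 469: h=10, slot 10 empty -> index 10.
Insert 912: h=11, slot 11 empty -> index 11.
Insert 343: h=3, slot 3 empty -> index 3.
Insert 44: h=10, slots 10,11 occupied -> index 14.
Insert 333: h=10, slots 10,11,14 occupied -> index 2.
Insert 567: h=6, slot 6 empty -> index 6.
Insert 471: h=12, slot 12 empty -> index 12.
Table: [_, _, 333, 343, _, _, 567, _, _, _, 469, 912, 471, 472, 44, _, _]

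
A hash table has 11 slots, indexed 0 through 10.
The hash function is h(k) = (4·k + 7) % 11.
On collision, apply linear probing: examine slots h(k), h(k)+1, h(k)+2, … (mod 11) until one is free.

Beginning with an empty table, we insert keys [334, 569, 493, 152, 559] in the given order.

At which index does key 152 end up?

0

334: h=1 → slot 1
569: h=6 → slot 6
493: h=10 → slot 10
152: h=10, probe 10,0 → slot 0
559: h=10, probe 10,0,1,2 → slot 2
Table: [152, 334, 559, _, _, _, 569, _, _, _, 493]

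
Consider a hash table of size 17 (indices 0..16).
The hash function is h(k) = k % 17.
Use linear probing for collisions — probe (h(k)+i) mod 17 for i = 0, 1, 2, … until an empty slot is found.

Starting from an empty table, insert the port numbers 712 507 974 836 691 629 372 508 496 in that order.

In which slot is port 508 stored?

712 hashes to 15; slot 15 is free => place at 15.
507 hashes to 14; slot 14 is free => place at 14.
974 hashes to 5; slot 5 is free => place at 5.
836 hashes to 3; slot 3 is free => place at 3.
691 hashes to 11; slot 11 is free => place at 11.
629 hashes to 0; slot 0 is free => place at 0.
372 hashes to 15; 15 taken => place at 16.
508 hashes to 15; 15,16,0 taken => place at 1.
496 hashes to 3; 3 taken => place at 4.
Table: [629, 508, —, 836, 496, 974, —, —, —, —, —, 691, —, —, 507, 712, 372]

1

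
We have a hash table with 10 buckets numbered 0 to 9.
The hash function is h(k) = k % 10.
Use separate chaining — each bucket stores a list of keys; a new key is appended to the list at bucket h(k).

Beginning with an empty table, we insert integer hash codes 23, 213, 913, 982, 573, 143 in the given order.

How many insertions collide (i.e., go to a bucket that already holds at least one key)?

4

23 → bucket 3
213 → bucket 3 (collision)
913 → bucket 3 (collision)
982 → bucket 2
573 → bucket 3 (collision)
143 → bucket 3 (collision)
Final buckets:
0: ∅
1: ∅
2: 982
3: 23 -> 213 -> 913 -> 573 -> 143
4: ∅
5: ∅
6: ∅
7: ∅
8: ∅
9: ∅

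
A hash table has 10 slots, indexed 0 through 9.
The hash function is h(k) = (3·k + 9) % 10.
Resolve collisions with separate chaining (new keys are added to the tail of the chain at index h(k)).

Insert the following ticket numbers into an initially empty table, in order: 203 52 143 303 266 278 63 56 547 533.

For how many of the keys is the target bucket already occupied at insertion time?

Insert 203: h=8, bucket 8 empty -> new chain.
Insert 52: h=5, bucket 5 empty -> new chain.
Insert 143: h=8, bucket 8 nonempty -> append to chain.
Insert 303: h=8, bucket 8 nonempty -> append to chain.
Insert 266: h=7, bucket 7 empty -> new chain.
Insert 278: h=3, bucket 3 empty -> new chain.
Insert 63: h=8, bucket 8 nonempty -> append to chain.
Insert 56: h=7, bucket 7 nonempty -> append to chain.
Insert 547: h=0, bucket 0 empty -> new chain.
Insert 533: h=8, bucket 8 nonempty -> append to chain.
Final buckets:
0: 547
1: ∅
2: ∅
3: 278
4: ∅
5: 52
6: ∅
7: 266 -> 56
8: 203 -> 143 -> 303 -> 63 -> 533
9: ∅

5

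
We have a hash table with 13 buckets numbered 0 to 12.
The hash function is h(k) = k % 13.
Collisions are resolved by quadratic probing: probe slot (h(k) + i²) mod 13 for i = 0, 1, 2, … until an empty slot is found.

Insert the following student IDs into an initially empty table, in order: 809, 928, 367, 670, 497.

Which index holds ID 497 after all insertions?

Insert 809: h=3, slot 3 empty → index 3.
Insert 928: h=5, slot 5 empty → index 5.
Insert 367: h=3, slot 3 occupied → index 4.
Insert 670: h=7, slot 7 empty → index 7.
Insert 497: h=3, slots 3,4,7 occupied → index 12.
Table: [—, —, —, 809, 367, 928, —, 670, —, —, —, —, 497]

12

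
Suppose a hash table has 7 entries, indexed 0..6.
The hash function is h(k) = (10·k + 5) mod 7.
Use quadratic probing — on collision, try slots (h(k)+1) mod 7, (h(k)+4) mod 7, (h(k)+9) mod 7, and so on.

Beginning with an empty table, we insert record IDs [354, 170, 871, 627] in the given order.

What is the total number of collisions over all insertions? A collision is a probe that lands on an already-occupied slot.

Insert 354: h=3, slot 3 empty -> index 3.
Insert 170: h=4, slot 4 empty -> index 4.
Insert 871: h=0, slot 0 empty -> index 0.
Insert 627: h=3, slots 3,4,0 occupied -> index 5.
Table: [871, ., ., 354, 170, 627, .]

3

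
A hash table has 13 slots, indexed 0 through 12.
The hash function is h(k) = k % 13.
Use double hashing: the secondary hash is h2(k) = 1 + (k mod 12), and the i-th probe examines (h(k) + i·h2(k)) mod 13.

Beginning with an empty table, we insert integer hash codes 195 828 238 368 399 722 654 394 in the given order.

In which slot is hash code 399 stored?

8

195 hashes to 0; slot 0 is free → place at 0.
828 hashes to 9; slot 9 is free → place at 9.
238 hashes to 4; slot 4 is free → place at 4.
368 hashes to 4, h2=9; 4,0,9 taken → place at 5.
399 hashes to 9, h2=4; 9,0,4 taken → place at 8.
722 hashes to 7; slot 7 is free → place at 7.
654 hashes to 4, h2=7; 4 taken → place at 11.
394 hashes to 4, h2=11; 4 taken → place at 2.
Table: [195, —, 394, —, 238, 368, —, 722, 399, 828, —, 654, —]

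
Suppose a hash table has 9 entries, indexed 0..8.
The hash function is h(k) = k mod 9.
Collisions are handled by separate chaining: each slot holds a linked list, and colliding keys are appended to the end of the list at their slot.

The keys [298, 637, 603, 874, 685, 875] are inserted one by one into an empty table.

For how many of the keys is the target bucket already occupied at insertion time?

298 → bucket 1
637 → bucket 7
603 → bucket 0
874 → bucket 1 (collision)
685 → bucket 1 (collision)
875 → bucket 2
Final buckets:
0: 603
1: 298 -> 874 -> 685
2: 875
3: ∅
4: ∅
5: ∅
6: ∅
7: 637
8: ∅

2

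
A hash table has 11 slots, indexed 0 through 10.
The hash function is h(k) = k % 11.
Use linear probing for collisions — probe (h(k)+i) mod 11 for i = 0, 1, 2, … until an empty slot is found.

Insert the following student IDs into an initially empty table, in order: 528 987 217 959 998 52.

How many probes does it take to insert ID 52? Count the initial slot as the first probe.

5

528: h=0 -> slot 0
987: h=8 -> slot 8
217: h=8, probe 8,9 -> slot 9
959: h=2 -> slot 2
998: h=8, probe 8,9,10 -> slot 10
52: h=8, probe 8,9,10,0,1 -> slot 1
Table: [528, 52, 959, -, -, -, -, -, 987, 217, 998]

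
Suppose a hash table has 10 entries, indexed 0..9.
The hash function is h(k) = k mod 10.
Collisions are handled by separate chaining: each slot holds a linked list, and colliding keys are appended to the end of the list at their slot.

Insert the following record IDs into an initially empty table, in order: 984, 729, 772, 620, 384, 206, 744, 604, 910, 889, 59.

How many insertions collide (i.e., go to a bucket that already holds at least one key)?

984 -> bucket 4
729 -> bucket 9
772 -> bucket 2
620 -> bucket 0
384 -> bucket 4 (collision)
206 -> bucket 6
744 -> bucket 4 (collision)
604 -> bucket 4 (collision)
910 -> bucket 0 (collision)
889 -> bucket 9 (collision)
59 -> bucket 9 (collision)
Final buckets:
0: 620 -> 910
1: .
2: 772
3: .
4: 984 -> 384 -> 744 -> 604
5: .
6: 206
7: .
8: .
9: 729 -> 889 -> 59

6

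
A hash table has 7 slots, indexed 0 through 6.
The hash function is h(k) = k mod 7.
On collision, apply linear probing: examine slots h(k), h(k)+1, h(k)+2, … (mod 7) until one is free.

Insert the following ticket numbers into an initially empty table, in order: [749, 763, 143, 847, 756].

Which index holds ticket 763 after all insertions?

1

749 hashes to 0; slot 0 is free → place at 0.
763 hashes to 0; 0 taken → place at 1.
143 hashes to 3; slot 3 is free → place at 3.
847 hashes to 0; 0,1 taken → place at 2.
756 hashes to 0; 0,1,2,3 taken → place at 4.
Table: [749, 763, 847, 143, 756, _, _]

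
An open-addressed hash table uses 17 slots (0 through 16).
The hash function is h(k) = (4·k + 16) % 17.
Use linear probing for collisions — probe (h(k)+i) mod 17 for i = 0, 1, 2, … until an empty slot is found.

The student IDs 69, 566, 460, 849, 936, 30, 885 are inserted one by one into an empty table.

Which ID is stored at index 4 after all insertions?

460

Insert 69: h=3, slot 3 empty => index 3.
Insert 566: h=2, slot 2 empty => index 2.
Insert 460: h=3, slot 3 occupied => index 4.
Insert 849: h=12, slot 12 empty => index 12.
Insert 936: h=3, slots 3,4 occupied => index 5.
Insert 30: h=0, slot 0 empty => index 0.
Insert 885: h=3, slots 3,4,5 occupied => index 6.
Table: [30, ∅, 566, 69, 460, 936, 885, ∅, ∅, ∅, ∅, ∅, 849, ∅, ∅, ∅, ∅]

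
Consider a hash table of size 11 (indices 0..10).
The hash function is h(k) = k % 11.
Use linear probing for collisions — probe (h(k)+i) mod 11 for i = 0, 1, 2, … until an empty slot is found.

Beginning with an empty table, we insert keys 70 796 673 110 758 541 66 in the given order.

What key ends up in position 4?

70

Insert 70: h=4, slot 4 empty -> index 4.
Insert 796: h=4, slot 4 occupied -> index 5.
Insert 673: h=2, slot 2 empty -> index 2.
Insert 110: h=0, slot 0 empty -> index 0.
Insert 758: h=10, slot 10 empty -> index 10.
Insert 541: h=2, slot 2 occupied -> index 3.
Insert 66: h=0, slot 0 occupied -> index 1.
Table: [110, 66, 673, 541, 70, 796, —, —, —, —, 758]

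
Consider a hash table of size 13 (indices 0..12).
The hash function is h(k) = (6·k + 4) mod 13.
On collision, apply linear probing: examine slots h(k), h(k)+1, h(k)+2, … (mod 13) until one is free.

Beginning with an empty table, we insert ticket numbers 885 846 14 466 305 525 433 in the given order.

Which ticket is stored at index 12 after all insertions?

14

Insert 885: h=10, slot 10 empty => index 10.
Insert 846: h=10, slot 10 occupied => index 11.
Insert 14: h=10, slots 10,11 occupied => index 12.
Insert 466: h=5, slot 5 empty => index 5.
Insert 305: h=1, slot 1 empty => index 1.
Insert 525: h=8, slot 8 empty => index 8.
Insert 433: h=2, slot 2 empty => index 2.
Table: [∅, 305, 433, ∅, ∅, 466, ∅, ∅, 525, ∅, 885, 846, 14]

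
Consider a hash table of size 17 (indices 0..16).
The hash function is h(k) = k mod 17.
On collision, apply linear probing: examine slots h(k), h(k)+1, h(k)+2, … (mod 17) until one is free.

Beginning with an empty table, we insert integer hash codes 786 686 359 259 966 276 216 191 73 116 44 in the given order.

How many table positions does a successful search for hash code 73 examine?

5

786: h=4 -> slot 4
686: h=6 -> slot 6
359: h=2 -> slot 2
259: h=4, probe 4,5 -> slot 5
966: h=14 -> slot 14
276: h=4, probe 4,5,6,7 -> slot 7
216: h=12 -> slot 12
191: h=4, probe 4,5,6,7,8 -> slot 8
73: h=5, probe 5,6,7,8,9 -> slot 9
116: h=14, probe 14,15 -> slot 15
44: h=10 -> slot 10
Table: [∅, ∅, 359, ∅, 786, 259, 686, 276, 191, 73, 44, ∅, 216, ∅, 966, 116, ∅]
Lookup 73: h=5, probe 5,6,7,8,9 → found at 9.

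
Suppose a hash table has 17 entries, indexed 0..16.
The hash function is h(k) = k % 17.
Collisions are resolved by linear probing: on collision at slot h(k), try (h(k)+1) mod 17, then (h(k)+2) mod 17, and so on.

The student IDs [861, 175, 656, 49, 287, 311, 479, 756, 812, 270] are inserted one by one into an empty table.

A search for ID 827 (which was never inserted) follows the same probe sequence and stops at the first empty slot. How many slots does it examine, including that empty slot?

Insert 861: h=11, slot 11 empty -> index 11.
Insert 175: h=5, slot 5 empty -> index 5.
Insert 656: h=10, slot 10 empty -> index 10.
Insert 49: h=15, slot 15 empty -> index 15.
Insert 287: h=15, slot 15 occupied -> index 16.
Insert 311: h=5, slot 5 occupied -> index 6.
Insert 479: h=3, slot 3 empty -> index 3.
Insert 756: h=8, slot 8 empty -> index 8.
Insert 812: h=13, slot 13 empty -> index 13.
Insert 270: h=15, slots 15,16 occupied -> index 0.
Table: [270, -, -, 479, -, 175, 311, -, 756, -, 656, 861, -, 812, -, 49, 287]
Lookup 827: h=11, probe 11,12 → slot 12 empty, not found.

2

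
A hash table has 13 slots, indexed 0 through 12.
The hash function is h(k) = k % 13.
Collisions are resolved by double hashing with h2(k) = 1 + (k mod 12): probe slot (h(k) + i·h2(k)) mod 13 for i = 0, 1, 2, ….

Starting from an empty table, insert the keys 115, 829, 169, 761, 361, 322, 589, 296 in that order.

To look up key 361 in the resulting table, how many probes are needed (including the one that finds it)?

115: h=11 => slot 11
829: h=10 => slot 10
169: h=0 => slot 0
761: h=7 => slot 7
361: h=10, h2=2, probe 10,12 => slot 12
322: h=10, h2=11, probe 10,8 => slot 8
589: h=4 => slot 4
296: h=10, h2=9, probe 10,6 => slot 6
Table: [169, -, -, -, 589, -, 296, 761, 322, -, 829, 115, 361]
Lookup 361: h=10, h2=2, probe 10,12 → found at 12.

2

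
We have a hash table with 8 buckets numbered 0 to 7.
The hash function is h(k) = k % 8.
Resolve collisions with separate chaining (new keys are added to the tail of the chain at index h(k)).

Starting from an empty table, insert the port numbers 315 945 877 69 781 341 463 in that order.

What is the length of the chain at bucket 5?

4

Insert 315: h=3, bucket 3 empty -> new chain.
Insert 945: h=1, bucket 1 empty -> new chain.
Insert 877: h=5, bucket 5 empty -> new chain.
Insert 69: h=5, bucket 5 nonempty -> append to chain.
Insert 781: h=5, bucket 5 nonempty -> append to chain.
Insert 341: h=5, bucket 5 nonempty -> append to chain.
Insert 463: h=7, bucket 7 empty -> new chain.
Final buckets:
0: _
1: 945
2: _
3: 315
4: _
5: 877 -> 69 -> 781 -> 341
6: _
7: 463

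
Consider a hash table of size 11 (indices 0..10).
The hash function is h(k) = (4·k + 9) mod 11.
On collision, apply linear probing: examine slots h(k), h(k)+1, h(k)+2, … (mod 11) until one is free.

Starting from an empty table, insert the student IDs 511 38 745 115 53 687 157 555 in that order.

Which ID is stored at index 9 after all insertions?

745

511 hashes to 7; slot 7 is free → place at 7.
38 hashes to 7; 7 taken → place at 8.
745 hashes to 8; 8 taken → place at 9.
115 hashes to 7; 7,8,9 taken → place at 10.
53 hashes to 1; slot 1 is free → place at 1.
687 hashes to 7; 7,8,9,10 taken → place at 0.
157 hashes to 10; 10,0,1 taken → place at 2.
555 hashes to 7; 7,8,9,10,0,1,2 taken → place at 3.
Table: [687, 53, 157, 555, _, _, _, 511, 38, 745, 115]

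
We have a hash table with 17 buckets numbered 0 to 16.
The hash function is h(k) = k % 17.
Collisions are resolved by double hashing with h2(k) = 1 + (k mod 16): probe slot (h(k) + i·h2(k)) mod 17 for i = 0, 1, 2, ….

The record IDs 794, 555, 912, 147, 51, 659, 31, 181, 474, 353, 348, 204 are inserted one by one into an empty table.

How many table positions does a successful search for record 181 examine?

794 hashes to 12; slot 12 is free => place at 12.
555 hashes to 11; slot 11 is free => place at 11.
912 hashes to 11, h2=1; 11,12 taken => place at 13.
147 hashes to 11, h2=4; 11 taken => place at 15.
51 hashes to 0; slot 0 is free => place at 0.
659 hashes to 13, h2=4; 13,0 taken => place at 4.
31 hashes to 14; slot 14 is free => place at 14.
181 hashes to 11, h2=6; 11,0 taken => place at 6.
474 hashes to 15, h2=11; 15 taken => place at 9.
353 hashes to 13, h2=2; 13,15,0 taken => place at 2.
348 hashes to 8; slot 8 is free => place at 8.
204 hashes to 0, h2=13; 0,13,9 taken => place at 5.
Table: [51, ., 353, ., 659, 204, 181, ., 348, 474, ., 555, 794, 912, 31, 147, .]
Lookup 181: h=11, h2=6, probe 11,0,6 → found at 6.

3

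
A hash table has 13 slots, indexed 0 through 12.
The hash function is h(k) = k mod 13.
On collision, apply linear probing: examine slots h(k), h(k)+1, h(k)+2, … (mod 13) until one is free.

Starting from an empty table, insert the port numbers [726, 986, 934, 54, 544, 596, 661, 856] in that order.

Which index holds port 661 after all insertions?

726: h=11 => slot 11
986: h=11, probe 11,12 => slot 12
934: h=11, probe 11,12,0 => slot 0
54: h=2 => slot 2
544: h=11, probe 11,12,0,1 => slot 1
596: h=11, probe 11,12,0,1,2,3 => slot 3
661: h=11, probe 11,12,0,1,2,3,4 => slot 4
856: h=11, probe 11,12,0,1,2,3,4,5 => slot 5
Table: [934, 544, 54, 596, 661, 856, ∅, ∅, ∅, ∅, ∅, 726, 986]

4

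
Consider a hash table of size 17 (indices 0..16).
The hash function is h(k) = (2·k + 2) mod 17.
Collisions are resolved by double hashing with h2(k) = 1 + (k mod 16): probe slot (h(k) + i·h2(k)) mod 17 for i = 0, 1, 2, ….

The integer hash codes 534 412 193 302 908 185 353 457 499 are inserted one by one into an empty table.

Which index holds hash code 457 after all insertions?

8

Insert 534: h=16, slot 16 empty => index 16.
Insert 412: h=10, slot 10 empty => index 10.
Insert 193: h=14, slot 14 empty => index 14.
Insert 302: h=11, slot 11 empty => index 11.
Insert 908: h=16, h2=13, slot 16 occupied => index 12.
Insert 185: h=15, slot 15 empty => index 15.
Insert 353: h=11, h2=2, slot 11 occupied => index 13.
Insert 457: h=15, h2=10, slot 15 occupied => index 8.
Insert 499: h=14, h2=4, slot 14 occupied => index 1.
Table: [., 499, ., ., ., ., ., ., 457, ., 412, 302, 908, 353, 193, 185, 534]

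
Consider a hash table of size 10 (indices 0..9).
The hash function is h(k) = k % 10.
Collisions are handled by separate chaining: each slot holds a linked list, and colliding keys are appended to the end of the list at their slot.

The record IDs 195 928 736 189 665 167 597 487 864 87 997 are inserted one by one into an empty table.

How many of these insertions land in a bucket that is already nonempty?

5

195 → bucket 5
928 → bucket 8
736 → bucket 6
189 → bucket 9
665 → bucket 5 (collision)
167 → bucket 7
597 → bucket 7 (collision)
487 → bucket 7 (collision)
864 → bucket 4
87 → bucket 7 (collision)
997 → bucket 7 (collision)
Final buckets:
0: —
1: —
2: —
3: —
4: 864
5: 195 -> 665
6: 736
7: 167 -> 597 -> 487 -> 87 -> 997
8: 928
9: 189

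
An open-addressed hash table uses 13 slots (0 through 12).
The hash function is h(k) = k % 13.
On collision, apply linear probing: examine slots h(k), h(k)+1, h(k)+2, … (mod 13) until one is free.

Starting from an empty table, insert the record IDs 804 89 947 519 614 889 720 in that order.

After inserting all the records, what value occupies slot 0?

947

Insert 804: h=11, slot 11 empty => index 11.
Insert 89: h=11, slot 11 occupied => index 12.
Insert 947: h=11, slots 11,12 occupied => index 0.
Insert 519: h=12, slots 12,0 occupied => index 1.
Insert 614: h=3, slot 3 empty => index 3.
Insert 889: h=5, slot 5 empty => index 5.
Insert 720: h=5, slot 5 occupied => index 6.
Table: [947, 519, ∅, 614, ∅, 889, 720, ∅, ∅, ∅, ∅, 804, 89]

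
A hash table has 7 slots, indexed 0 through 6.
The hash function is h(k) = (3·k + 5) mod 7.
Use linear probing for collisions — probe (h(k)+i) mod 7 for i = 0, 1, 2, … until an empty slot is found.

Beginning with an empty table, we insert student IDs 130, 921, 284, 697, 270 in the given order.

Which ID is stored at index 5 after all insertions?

130: h=3 => slot 3
921: h=3, probe 3,4 => slot 4
284: h=3, probe 3,4,5 => slot 5
697: h=3, probe 3,4,5,6 => slot 6
270: h=3, probe 3,4,5,6,0 => slot 0
Table: [270, —, —, 130, 921, 284, 697]

284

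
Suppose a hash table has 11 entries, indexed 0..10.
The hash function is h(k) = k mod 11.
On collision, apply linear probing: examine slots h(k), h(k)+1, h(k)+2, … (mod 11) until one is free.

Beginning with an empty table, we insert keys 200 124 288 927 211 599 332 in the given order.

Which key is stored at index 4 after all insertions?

Insert 200: h=2, slot 2 empty → index 2.
Insert 124: h=3, slot 3 empty → index 3.
Insert 288: h=2, slots 2,3 occupied → index 4.
Insert 927: h=3, slots 3,4 occupied → index 5.
Insert 211: h=2, slots 2,3,4,5 occupied → index 6.
Insert 599: h=5, slots 5,6 occupied → index 7.
Insert 332: h=2, slots 2,3,4,5,6,7 occupied → index 8.
Table: [-, -, 200, 124, 288, 927, 211, 599, 332, -, -]

288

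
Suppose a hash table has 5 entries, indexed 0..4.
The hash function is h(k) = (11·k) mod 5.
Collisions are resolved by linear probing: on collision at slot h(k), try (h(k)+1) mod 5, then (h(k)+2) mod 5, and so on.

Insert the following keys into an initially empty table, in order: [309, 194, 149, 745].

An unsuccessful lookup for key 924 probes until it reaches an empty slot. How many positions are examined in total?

5

309: h=4 => slot 4
194: h=4, probe 4,0 => slot 0
149: h=4, probe 4,0,1 => slot 1
745: h=0, probe 0,1,2 => slot 2
Table: [194, 149, 745, -, 309]
Lookup 924: h=4, probe 4,0,1,2,3 → slot 3 empty, not found.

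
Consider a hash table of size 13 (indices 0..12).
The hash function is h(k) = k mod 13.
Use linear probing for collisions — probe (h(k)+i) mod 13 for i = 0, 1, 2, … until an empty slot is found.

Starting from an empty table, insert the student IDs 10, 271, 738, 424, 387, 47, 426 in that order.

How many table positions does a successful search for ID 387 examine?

10: h=10 -> slot 10
271: h=11 -> slot 11
738: h=10, probe 10,11,12 -> slot 12
424: h=8 -> slot 8
387: h=10, probe 10,11,12,0 -> slot 0
47: h=8, probe 8,9 -> slot 9
426: h=10, probe 10,11,12,0,1 -> slot 1
Table: [387, 426, -, -, -, -, -, -, 424, 47, 10, 271, 738]
Lookup 387: h=10, probe 10,11,12,0 → found at 0.

4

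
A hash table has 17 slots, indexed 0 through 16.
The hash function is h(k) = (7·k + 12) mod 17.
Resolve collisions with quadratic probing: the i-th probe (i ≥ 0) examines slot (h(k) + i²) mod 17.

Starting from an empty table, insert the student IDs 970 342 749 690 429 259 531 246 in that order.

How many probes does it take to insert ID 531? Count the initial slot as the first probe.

3

Insert 970: h=2, slot 2 empty -> index 2.
Insert 342: h=9, slot 9 empty -> index 9.
Insert 749: h=2, slot 2 occupied -> index 3.
Insert 690: h=14, slot 14 empty -> index 14.
Insert 429: h=6, slot 6 empty -> index 6.
Insert 259: h=6, slot 6 occupied -> index 7.
Insert 531: h=6, slots 6,7 occupied -> index 10.
Insert 246: h=0, slot 0 empty -> index 0.
Table: [246, —, 970, 749, —, —, 429, 259, —, 342, 531, —, —, —, 690, —, —]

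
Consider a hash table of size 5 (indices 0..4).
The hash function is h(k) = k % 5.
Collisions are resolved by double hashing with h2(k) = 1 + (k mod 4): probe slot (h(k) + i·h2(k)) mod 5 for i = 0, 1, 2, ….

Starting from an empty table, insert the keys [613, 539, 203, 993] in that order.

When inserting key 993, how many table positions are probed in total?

613: h=3 => slot 3
539: h=4 => slot 4
203: h=3, h2=4, probe 3,2 => slot 2
993: h=3, h2=2, probe 3,0 => slot 0
Table: [993, ., 203, 613, 539]

2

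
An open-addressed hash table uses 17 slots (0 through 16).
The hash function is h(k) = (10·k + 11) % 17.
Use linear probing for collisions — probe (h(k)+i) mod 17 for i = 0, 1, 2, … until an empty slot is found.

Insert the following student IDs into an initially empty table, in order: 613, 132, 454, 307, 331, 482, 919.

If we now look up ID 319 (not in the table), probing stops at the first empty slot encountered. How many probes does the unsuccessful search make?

5

613 hashes to 4; slot 4 is free → place at 4.
132 hashes to 5; slot 5 is free → place at 5.
454 hashes to 12; slot 12 is free → place at 12.
307 hashes to 4; 4,5 taken → place at 6.
331 hashes to 6; 6 taken → place at 7.
482 hashes to 3; slot 3 is free → place at 3.
919 hashes to 4; 4,5,6,7 taken → place at 8.
Table: [∅, ∅, ∅, 482, 613, 132, 307, 331, 919, ∅, ∅, ∅, 454, ∅, ∅, ∅, ∅]
Lookup 319: h=5, probe 5,6,7,8,9 → slot 9 empty, not found.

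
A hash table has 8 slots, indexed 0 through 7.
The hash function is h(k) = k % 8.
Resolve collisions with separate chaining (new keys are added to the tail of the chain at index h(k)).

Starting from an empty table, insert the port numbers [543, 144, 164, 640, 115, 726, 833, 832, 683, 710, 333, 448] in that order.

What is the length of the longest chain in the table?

4

Insert 543: h=7, bucket 7 empty → new chain.
Insert 144: h=0, bucket 0 empty → new chain.
Insert 164: h=4, bucket 4 empty → new chain.
Insert 640: h=0, bucket 0 nonempty → append to chain.
Insert 115: h=3, bucket 3 empty → new chain.
Insert 726: h=6, bucket 6 empty → new chain.
Insert 833: h=1, bucket 1 empty → new chain.
Insert 832: h=0, bucket 0 nonempty → append to chain.
Insert 683: h=3, bucket 3 nonempty → append to chain.
Insert 710: h=6, bucket 6 nonempty → append to chain.
Insert 333: h=5, bucket 5 empty → new chain.
Insert 448: h=0, bucket 0 nonempty → append to chain.
Final buckets:
0: 144 -> 640 -> 832 -> 448
1: 833
2: —
3: 115 -> 683
4: 164
5: 333
6: 726 -> 710
7: 543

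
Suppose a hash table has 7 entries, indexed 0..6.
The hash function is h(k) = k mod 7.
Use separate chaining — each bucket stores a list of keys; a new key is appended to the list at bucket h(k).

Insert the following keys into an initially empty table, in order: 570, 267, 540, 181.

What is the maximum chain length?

Insert 570: h=3, bucket 3 empty -> new chain.
Insert 267: h=1, bucket 1 empty -> new chain.
Insert 540: h=1, bucket 1 nonempty -> append to chain.
Insert 181: h=6, bucket 6 empty -> new chain.
Final buckets:
0: ∅
1: 267 -> 540
2: ∅
3: 570
4: ∅
5: ∅
6: 181

2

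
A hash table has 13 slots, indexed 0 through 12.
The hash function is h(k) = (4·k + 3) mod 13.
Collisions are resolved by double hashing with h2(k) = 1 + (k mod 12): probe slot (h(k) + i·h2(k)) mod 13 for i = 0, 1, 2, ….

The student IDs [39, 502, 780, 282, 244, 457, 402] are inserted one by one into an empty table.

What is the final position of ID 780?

39 hashes to 3; slot 3 is free -> place at 3.
502 hashes to 9; slot 9 is free -> place at 9.
780 hashes to 3, h2=1; 3 taken -> place at 4.
282 hashes to 0; slot 0 is free -> place at 0.
244 hashes to 4, h2=5; 4,9 taken -> place at 1.
457 hashes to 11; slot 11 is free -> place at 11.
402 hashes to 12; slot 12 is free -> place at 12.
Table: [282, 244, —, 39, 780, —, —, —, —, 502, —, 457, 402]

4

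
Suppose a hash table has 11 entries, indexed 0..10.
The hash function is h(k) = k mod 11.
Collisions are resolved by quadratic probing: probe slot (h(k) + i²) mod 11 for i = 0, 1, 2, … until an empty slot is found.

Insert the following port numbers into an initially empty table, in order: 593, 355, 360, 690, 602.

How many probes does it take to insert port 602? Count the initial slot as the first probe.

3

593 hashes to 10; slot 10 is free -> place at 10.
355 hashes to 3; slot 3 is free -> place at 3.
360 hashes to 8; slot 8 is free -> place at 8.
690 hashes to 8; 8 taken -> place at 9.
602 hashes to 8; 8,9 taken -> place at 1.
Table: [_, 602, _, 355, _, _, _, _, 360, 690, 593]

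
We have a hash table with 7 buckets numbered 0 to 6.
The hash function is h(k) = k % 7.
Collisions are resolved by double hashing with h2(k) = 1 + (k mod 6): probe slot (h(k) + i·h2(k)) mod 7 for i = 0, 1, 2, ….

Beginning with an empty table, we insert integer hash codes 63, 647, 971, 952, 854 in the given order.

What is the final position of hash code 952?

1

63: h=0 => slot 0
647: h=3 => slot 3
971: h=5 => slot 5
952: h=0, h2=5, probe 0,5,3,1 => slot 1
854: h=0, h2=3, probe 0,3,6 => slot 6
Table: [63, 952, —, 647, —, 971, 854]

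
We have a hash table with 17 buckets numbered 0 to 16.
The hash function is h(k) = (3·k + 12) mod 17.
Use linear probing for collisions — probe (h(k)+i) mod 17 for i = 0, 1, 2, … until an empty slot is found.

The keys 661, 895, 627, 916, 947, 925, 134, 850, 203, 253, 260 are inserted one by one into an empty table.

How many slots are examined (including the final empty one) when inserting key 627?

661 hashes to 6; slot 6 is free -> place at 6.
895 hashes to 11; slot 11 is free -> place at 11.
627 hashes to 6; 6 taken -> place at 7.
916 hashes to 6; 6,7 taken -> place at 8.
947 hashes to 14; slot 14 is free -> place at 14.
925 hashes to 16; slot 16 is free -> place at 16.
134 hashes to 6; 6,7,8 taken -> place at 9.
850 hashes to 12; slot 12 is free -> place at 12.
203 hashes to 9; 9 taken -> place at 10.
253 hashes to 6; 6,7,8,9,10,11,12 taken -> place at 13.
260 hashes to 10; 10,11,12,13,14 taken -> place at 15.
Table: [∅, ∅, ∅, ∅, ∅, ∅, 661, 627, 916, 134, 203, 895, 850, 253, 947, 260, 925]

2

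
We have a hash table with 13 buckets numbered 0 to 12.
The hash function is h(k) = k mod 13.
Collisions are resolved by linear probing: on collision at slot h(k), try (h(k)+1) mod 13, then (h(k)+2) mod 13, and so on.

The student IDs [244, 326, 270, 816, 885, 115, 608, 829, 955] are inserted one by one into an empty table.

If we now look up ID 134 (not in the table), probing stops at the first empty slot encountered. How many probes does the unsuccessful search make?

244 hashes to 10; slot 10 is free => place at 10.
326 hashes to 1; slot 1 is free => place at 1.
270 hashes to 10; 10 taken => place at 11.
816 hashes to 10; 10,11 taken => place at 12.
885 hashes to 1; 1 taken => place at 2.
115 hashes to 11; 11,12 taken => place at 0.
608 hashes to 10; 10,11,12,0,1,2 taken => place at 3.
829 hashes to 10; 10,11,12,0,1,2,3 taken => place at 4.
955 hashes to 6; slot 6 is free => place at 6.
Table: [115, 326, 885, 608, 829, _, 955, _, _, _, 244, 270, 816]
Lookup 134: h=4, probe 4,5 → slot 5 empty, not found.

2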